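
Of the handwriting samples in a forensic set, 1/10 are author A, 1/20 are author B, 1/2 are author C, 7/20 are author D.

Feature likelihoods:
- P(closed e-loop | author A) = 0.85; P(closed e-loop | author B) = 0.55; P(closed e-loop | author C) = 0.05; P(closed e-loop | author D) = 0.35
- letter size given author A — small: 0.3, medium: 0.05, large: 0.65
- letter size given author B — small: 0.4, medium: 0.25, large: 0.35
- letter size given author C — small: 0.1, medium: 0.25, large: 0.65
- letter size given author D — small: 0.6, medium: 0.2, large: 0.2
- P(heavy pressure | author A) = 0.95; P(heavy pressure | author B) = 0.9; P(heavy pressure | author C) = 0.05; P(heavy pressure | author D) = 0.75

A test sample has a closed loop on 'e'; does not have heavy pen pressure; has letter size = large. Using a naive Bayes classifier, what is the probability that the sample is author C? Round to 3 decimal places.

author A: 0.1 × 0.85 × 0.65 × (1−0.95) = 0.0027625
author B: 0.05 × 0.55 × 0.35 × (1−0.9) = 0.0009625
author C: 0.5 × 0.05 × 0.65 × (1−0.05) = 0.0154375
author D: 0.35 × 0.35 × 0.2 × (1−0.75) = 0.006125
P(author C | x) = 0.0154375 / 0.0252875 ≈ 0.610

0.610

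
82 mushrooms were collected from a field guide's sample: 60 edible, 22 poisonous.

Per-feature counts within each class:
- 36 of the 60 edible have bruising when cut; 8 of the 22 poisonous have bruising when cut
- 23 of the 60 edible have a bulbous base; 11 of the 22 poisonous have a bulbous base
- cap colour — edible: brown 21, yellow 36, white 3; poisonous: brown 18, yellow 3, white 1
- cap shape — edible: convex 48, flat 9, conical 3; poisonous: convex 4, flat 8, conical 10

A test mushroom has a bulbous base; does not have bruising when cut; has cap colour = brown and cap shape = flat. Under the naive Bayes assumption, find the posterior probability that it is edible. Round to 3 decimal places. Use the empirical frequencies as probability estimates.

0.188

edible: (60/82) × (24/60) × (23/60) × (21/60) × (9/60) ≈ 0.00589024
poisonous: (22/82) × (14/22) × (11/22) × (18/22) × (8/22) ≈ 0.0253981
P(edible | x) = 0.00589024 / 0.03128834 ≈ 0.188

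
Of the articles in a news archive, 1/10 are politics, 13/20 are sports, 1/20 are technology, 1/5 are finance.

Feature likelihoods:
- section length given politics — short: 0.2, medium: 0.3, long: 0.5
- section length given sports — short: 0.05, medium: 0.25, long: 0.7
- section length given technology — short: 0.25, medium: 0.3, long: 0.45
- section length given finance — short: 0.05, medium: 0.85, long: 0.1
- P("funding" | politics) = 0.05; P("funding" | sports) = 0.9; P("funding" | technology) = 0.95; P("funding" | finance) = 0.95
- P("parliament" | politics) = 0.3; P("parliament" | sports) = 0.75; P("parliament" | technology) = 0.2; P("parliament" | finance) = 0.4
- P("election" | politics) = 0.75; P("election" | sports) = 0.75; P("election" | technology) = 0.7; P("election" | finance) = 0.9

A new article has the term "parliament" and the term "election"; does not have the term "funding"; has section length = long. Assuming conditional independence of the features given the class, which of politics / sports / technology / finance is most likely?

politics: 0.1 × 0.5 × (1−0.05) × 0.3 × 0.75 = 0.0106875
sports: 0.65 × 0.7 × (1−0.9) × 0.75 × 0.75 = 0.02559375
technology: 0.05 × 0.45 × (1−0.95) × 0.2 × 0.7 = 0.0001575
finance: 0.2 × 0.1 × (1−0.95) × 0.4 × 0.9 = 0.00036
Highest score → sports.

sports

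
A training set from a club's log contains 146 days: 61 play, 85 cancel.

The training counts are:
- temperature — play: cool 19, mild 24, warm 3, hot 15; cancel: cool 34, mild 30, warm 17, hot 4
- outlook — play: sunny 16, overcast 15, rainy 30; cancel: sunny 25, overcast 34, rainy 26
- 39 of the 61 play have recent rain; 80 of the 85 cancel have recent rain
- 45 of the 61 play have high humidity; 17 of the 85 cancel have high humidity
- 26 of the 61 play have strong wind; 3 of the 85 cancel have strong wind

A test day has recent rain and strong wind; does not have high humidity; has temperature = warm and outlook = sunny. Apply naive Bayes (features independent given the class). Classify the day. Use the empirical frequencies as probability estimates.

cancel

play: (61/146) × (3/61) × (16/61) × (39/61) × (16/61) × (26/61) ≈ 0.000385236
cancel: (85/146) × (17/85) × (25/85) × (80/85) × (68/85) × (3/85) ≈ 0.000910082
Highest score → cancel.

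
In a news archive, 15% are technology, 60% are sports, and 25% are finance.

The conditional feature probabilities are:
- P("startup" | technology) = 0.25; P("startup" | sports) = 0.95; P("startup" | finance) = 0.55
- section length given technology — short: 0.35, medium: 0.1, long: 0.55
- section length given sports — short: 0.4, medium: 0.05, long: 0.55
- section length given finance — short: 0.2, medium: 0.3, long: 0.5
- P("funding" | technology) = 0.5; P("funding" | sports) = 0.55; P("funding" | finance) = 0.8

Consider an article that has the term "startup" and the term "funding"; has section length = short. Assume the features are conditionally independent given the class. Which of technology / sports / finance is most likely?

technology: 0.15 × 0.25 × 0.35 × 0.5 = 0.0065625
sports: 0.6 × 0.95 × 0.4 × 0.55 = 0.1254
finance: 0.25 × 0.55 × 0.2 × 0.8 = 0.022
Highest score → sports.

sports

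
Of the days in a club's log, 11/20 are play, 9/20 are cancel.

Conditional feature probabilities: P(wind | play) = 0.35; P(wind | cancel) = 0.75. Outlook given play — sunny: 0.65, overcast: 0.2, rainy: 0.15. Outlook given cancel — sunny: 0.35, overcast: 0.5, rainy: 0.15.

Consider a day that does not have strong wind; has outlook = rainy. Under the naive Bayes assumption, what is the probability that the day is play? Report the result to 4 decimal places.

play: 0.55 × (1−0.35) × 0.15 = 0.053625
cancel: 0.45 × (1−0.75) × 0.15 = 0.016875
P(play | x) = 0.053625 / 0.0705 ≈ 0.7606

0.7606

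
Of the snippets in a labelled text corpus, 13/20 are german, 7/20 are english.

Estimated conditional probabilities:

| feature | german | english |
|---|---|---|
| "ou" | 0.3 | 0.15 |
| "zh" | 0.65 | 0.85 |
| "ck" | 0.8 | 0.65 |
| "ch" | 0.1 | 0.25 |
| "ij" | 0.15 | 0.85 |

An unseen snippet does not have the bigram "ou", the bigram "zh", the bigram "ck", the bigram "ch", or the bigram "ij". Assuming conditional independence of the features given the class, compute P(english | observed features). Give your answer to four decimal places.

german: 0.65 × (1−0.3) × (1−0.65) × (1−0.8) × (1−0.1) × (1−0.15) = 0.02436525
english: 0.35 × (1−0.15) × (1−0.85) × (1−0.65) × (1−0.25) × (1−0.85) = 0.001757109375
P(english | x) = 0.001757109375 / 0.026122359375 ≈ 0.0673

0.0673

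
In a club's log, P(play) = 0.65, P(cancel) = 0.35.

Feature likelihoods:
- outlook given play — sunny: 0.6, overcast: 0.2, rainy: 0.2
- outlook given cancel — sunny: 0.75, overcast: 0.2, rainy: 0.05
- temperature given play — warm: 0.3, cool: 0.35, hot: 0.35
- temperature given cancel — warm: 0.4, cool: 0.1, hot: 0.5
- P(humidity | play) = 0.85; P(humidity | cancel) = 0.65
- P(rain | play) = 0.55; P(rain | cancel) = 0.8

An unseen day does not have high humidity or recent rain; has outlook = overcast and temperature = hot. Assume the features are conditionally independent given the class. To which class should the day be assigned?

play

play: 0.65 × 0.2 × 0.35 × (1−0.85) × (1−0.55) = 0.00307125
cancel: 0.35 × 0.2 × 0.5 × (1−0.65) × (1−0.8) = 0.00245
Highest score → play.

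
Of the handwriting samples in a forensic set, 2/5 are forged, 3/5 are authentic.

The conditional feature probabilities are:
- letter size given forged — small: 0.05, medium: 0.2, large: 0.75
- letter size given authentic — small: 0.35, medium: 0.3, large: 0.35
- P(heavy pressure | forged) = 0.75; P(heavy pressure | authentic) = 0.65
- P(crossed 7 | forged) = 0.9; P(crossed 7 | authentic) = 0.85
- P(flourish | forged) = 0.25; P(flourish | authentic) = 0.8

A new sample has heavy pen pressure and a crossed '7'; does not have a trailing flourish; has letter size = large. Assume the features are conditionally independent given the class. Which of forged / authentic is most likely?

forged: 0.4 × 0.75 × 0.75 × 0.9 × (1−0.25) = 0.151875
authentic: 0.6 × 0.35 × 0.65 × 0.85 × (1−0.8) = 0.023205
Highest score → forged.

forged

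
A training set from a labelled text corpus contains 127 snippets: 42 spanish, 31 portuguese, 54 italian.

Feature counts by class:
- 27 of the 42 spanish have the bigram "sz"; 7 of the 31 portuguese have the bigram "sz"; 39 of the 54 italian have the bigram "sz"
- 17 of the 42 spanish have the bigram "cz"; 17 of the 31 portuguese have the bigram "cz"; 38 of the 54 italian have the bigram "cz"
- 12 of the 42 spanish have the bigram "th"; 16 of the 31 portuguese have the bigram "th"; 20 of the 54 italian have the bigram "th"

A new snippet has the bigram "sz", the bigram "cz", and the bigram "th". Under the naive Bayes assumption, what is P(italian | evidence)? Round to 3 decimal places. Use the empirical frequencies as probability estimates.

0.666

spanish: (42/127) × (27/42) × (17/42) × (12/42) ≈ 0.0245862
portuguese: (31/127) × (7/31) × (17/31) × (16/31) ≈ 0.0156005
italian: (54/127) × (39/54) × (38/54) × (20/54) ≈ 0.0800363
P(italian | x) = 0.0800363 / 0.120223 ≈ 0.666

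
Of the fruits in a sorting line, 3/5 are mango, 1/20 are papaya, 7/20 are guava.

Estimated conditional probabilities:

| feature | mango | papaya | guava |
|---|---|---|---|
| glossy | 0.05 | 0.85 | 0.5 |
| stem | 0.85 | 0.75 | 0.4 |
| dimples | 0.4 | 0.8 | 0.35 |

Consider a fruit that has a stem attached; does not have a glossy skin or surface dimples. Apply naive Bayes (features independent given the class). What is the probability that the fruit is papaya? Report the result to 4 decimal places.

mango: 0.6 × (1−0.05) × 0.85 × (1−0.4) = 0.2907
papaya: 0.05 × (1−0.85) × 0.75 × (1−0.8) = 0.001125
guava: 0.35 × (1−0.5) × 0.4 × (1−0.35) = 0.0455
P(papaya | x) = 0.001125 / 0.337325 ≈ 0.0033

0.0033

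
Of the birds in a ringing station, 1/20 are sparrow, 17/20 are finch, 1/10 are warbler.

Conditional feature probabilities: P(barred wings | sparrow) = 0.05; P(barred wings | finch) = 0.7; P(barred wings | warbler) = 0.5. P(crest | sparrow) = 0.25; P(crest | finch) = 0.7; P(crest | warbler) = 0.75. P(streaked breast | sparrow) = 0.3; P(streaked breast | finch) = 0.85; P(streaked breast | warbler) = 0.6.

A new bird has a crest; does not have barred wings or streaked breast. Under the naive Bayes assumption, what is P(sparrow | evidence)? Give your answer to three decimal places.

sparrow: 0.05 × (1−0.05) × 0.25 × (1−0.3) = 0.0083125
finch: 0.85 × (1−0.7) × 0.7 × (1−0.85) = 0.026775
warbler: 0.1 × (1−0.5) × 0.75 × (1−0.6) = 0.015
P(sparrow | x) = 0.0083125 / 0.0500875 ≈ 0.166

0.166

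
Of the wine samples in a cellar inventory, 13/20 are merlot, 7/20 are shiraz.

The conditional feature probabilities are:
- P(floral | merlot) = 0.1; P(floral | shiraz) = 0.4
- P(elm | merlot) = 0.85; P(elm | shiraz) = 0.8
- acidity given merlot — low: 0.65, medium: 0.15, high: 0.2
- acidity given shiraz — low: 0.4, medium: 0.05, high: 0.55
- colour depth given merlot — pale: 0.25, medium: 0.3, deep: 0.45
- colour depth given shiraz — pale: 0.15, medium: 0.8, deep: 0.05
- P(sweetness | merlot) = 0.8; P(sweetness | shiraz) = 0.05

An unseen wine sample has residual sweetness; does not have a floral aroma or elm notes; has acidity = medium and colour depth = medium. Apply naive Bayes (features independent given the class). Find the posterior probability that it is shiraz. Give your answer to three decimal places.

merlot: 0.65 × (1−0.1) × (1−0.85) × 0.15 × 0.3 × 0.8 = 0.003159
shiraz: 0.35 × (1−0.4) × (1−0.8) × 0.05 × 0.8 × 0.05 = 0.000084
P(shiraz | x) = 0.000084 / 0.003243 ≈ 0.026

0.026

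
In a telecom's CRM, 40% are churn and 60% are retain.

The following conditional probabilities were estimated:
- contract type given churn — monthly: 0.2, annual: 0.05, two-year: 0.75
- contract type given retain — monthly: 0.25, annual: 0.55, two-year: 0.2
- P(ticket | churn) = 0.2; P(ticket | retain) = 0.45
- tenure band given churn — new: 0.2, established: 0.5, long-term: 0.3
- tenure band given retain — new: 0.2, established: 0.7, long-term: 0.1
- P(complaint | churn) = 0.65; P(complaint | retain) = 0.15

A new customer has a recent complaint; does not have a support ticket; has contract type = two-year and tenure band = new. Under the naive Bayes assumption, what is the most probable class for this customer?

churn

churn: 0.4 × 0.75 × (1−0.2) × 0.2 × 0.65 = 0.0312
retain: 0.6 × 0.2 × (1−0.45) × 0.2 × 0.15 = 0.00198
Highest score → churn.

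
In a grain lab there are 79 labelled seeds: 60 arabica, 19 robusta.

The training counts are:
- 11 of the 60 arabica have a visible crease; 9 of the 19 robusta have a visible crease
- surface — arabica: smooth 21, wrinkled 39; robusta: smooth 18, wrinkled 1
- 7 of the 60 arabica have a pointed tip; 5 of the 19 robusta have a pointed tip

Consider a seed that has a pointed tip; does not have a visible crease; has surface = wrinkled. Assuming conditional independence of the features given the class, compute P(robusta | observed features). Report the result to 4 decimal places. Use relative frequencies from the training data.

0.0359

arabica: (60/79) × (49/60) × (39/60) × (7/60) ≈ 0.0470359
robusta: (19/79) × (10/19) × (1/19) × (5/19) ≈ 0.00175322
P(robusta | x) = 0.00175322 / 0.04878912 ≈ 0.0359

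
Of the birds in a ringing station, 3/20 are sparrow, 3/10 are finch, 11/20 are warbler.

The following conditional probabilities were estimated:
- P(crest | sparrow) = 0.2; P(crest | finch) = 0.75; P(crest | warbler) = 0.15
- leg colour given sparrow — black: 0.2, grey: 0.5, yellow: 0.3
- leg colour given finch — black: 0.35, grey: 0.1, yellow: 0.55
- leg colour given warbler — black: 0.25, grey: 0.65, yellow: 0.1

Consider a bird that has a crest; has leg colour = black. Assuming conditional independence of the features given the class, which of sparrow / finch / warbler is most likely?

sparrow: 0.15 × 0.2 × 0.2 = 0.006
finch: 0.3 × 0.75 × 0.35 = 0.07875
warbler: 0.55 × 0.15 × 0.25 = 0.020625
Highest score → finch.

finch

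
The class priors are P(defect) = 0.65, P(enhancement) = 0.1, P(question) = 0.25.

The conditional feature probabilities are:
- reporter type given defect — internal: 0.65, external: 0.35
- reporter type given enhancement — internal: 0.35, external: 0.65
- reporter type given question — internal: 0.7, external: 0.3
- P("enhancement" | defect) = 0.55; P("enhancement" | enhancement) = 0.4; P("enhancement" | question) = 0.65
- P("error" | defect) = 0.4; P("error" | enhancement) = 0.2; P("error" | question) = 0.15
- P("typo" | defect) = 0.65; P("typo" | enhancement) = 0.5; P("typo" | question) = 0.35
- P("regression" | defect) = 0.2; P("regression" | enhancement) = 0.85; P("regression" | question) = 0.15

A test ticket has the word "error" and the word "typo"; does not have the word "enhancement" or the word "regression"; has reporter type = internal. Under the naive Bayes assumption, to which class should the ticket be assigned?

defect: 0.65 × 0.65 × (1−0.55) × 0.4 × 0.65 × (1−0.2) = 0.039546
enhancement: 0.1 × 0.35 × (1−0.4) × 0.2 × 0.5 × (1−0.85) = 0.000315
question: 0.25 × 0.7 × (1−0.65) × 0.15 × 0.35 × (1−0.15) = 0.00273328125
Highest score → defect.

defect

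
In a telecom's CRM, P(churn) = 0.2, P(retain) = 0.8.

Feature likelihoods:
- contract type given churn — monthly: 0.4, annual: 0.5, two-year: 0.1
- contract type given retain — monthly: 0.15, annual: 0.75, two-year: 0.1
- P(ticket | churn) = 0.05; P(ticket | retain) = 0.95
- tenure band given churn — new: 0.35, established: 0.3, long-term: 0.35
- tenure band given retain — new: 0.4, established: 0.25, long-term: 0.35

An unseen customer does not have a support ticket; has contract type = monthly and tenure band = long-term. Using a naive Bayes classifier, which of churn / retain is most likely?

churn: 0.2 × 0.4 × (1−0.05) × 0.35 = 0.0266
retain: 0.8 × 0.15 × (1−0.95) × 0.35 = 0.0021
Highest score → churn.

churn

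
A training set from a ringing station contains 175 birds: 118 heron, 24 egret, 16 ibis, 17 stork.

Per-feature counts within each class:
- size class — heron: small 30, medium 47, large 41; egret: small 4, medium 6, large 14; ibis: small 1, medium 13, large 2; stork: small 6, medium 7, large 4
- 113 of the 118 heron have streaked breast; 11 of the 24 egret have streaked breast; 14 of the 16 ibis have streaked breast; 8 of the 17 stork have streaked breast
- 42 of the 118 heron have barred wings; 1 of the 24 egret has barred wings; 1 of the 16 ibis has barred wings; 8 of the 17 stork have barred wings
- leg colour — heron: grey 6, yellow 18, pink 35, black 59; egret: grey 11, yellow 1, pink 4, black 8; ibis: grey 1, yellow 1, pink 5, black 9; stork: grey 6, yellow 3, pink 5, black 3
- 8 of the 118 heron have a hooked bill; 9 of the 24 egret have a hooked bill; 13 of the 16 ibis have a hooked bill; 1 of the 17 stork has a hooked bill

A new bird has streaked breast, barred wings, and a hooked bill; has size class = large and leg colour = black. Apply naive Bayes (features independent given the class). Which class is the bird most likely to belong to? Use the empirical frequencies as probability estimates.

heron: (118/175) × (41/118) × (113/118) × (42/118) × (59/118) × (8/118) ≈ 0.002707
egret: (24/175) × (14/24) × (11/24) × (1/24) × (8/24) × (9/24) ≈ 0.000190972
ibis: (16/175) × (2/16) × (14/16) × (1/16) × (9/16) × (13/16) = 0.00028564453125
stork: (17/175) × (4/17) × (8/17) × (8/17) × (3/17) × (1/17) ≈ 0.0000525445
Highest score → heron.

heron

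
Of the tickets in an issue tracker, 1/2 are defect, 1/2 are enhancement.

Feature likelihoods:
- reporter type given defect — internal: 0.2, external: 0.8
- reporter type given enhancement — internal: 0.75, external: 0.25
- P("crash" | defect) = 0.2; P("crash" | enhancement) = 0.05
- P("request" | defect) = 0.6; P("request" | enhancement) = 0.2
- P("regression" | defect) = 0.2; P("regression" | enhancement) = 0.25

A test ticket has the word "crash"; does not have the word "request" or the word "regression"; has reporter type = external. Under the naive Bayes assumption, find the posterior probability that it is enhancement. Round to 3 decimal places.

0.128

defect: 0.5 × 0.8 × 0.2 × (1−0.6) × (1−0.2) = 0.0256
enhancement: 0.5 × 0.25 × 0.05 × (1−0.2) × (1−0.25) = 0.00375
P(enhancement | x) = 0.00375 / 0.02935 ≈ 0.128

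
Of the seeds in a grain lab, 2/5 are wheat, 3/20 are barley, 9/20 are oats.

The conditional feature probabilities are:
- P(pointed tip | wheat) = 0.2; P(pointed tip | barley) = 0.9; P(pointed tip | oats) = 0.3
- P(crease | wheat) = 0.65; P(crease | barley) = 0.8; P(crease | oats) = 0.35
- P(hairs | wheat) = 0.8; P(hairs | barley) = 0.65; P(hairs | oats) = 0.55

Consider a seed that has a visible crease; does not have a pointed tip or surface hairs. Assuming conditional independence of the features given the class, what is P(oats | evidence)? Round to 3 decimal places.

wheat: 0.4 × (1−0.2) × 0.65 × (1−0.8) = 0.0416
barley: 0.15 × (1−0.9) × 0.8 × (1−0.65) = 0.0042
oats: 0.45 × (1−0.3) × 0.35 × (1−0.55) = 0.0496125
P(oats | x) = 0.0496125 / 0.0954125 ≈ 0.520

0.520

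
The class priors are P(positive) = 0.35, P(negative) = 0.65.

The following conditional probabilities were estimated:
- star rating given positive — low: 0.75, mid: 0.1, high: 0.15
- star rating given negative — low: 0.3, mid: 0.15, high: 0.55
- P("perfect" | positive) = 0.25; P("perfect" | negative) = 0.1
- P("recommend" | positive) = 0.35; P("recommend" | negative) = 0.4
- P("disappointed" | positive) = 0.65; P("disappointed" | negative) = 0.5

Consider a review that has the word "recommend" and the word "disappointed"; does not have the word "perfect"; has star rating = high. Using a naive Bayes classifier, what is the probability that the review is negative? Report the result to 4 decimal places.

positive: 0.35 × 0.15 × (1−0.25) × 0.35 × 0.65 = 0.0089578125
negative: 0.65 × 0.55 × (1−0.1) × 0.4 × 0.5 = 0.06435
P(negative | x) = 0.06435 / 0.0733078125 ≈ 0.8778

0.8778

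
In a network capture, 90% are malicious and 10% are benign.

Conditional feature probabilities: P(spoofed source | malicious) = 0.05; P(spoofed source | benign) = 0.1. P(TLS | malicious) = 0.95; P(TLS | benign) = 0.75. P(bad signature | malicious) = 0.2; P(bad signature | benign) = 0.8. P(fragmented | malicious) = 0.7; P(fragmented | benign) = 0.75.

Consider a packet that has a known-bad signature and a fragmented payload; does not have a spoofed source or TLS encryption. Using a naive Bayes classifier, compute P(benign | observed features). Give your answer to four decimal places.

malicious: 0.9 × (1−0.05) × (1−0.95) × 0.2 × 0.7 = 0.005985
benign: 0.1 × (1−0.1) × (1−0.75) × 0.8 × 0.75 = 0.0135
P(benign | x) = 0.0135 / 0.019485 ≈ 0.6928

0.6928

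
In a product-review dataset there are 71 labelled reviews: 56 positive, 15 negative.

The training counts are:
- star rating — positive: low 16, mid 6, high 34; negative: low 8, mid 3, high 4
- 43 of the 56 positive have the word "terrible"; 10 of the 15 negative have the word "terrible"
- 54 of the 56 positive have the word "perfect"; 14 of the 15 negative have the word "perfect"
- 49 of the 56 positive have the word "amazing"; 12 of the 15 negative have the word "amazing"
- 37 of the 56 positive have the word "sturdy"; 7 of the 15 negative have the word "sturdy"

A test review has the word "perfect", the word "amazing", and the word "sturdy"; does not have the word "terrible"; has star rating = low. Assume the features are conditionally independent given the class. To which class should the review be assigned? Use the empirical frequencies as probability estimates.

positive: (56/71) × (16/56) × (13/56) × (54/56) × (49/56) × (37/56) ≈ 0.0291638
negative: (15/71) × (8/15) × (5/15) × (14/15) × (12/15) × (7/15) ≈ 0.0130871
Highest score → positive.

positive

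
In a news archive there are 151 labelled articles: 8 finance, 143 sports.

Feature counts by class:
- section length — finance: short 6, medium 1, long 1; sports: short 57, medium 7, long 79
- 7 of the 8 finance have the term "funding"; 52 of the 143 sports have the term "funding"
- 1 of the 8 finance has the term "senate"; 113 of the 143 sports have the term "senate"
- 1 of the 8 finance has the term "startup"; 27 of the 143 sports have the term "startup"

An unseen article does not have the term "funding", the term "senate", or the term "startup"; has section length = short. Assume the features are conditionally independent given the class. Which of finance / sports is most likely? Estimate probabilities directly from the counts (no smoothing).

finance: (8/151) × (6/8) × (1/8) × (7/8) × (7/8) ≈ 0.00380277
sports: (143/151) × (57/143) × (91/143) × (30/143) × (116/143) ≈ 0.04088
Highest score → sports.

sports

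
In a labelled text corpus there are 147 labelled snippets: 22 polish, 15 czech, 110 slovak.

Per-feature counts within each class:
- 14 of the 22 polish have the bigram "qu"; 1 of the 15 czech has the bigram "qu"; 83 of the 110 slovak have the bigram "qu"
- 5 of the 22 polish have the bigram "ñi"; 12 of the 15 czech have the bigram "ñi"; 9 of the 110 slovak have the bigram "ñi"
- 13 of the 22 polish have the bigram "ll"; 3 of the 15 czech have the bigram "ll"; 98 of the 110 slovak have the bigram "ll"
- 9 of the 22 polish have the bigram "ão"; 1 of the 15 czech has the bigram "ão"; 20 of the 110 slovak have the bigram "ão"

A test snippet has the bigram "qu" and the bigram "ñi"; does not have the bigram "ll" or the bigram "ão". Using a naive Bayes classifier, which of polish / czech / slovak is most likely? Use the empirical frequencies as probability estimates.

polish

polish: (22/147) × (14/22) × (5/22) × (9/22) × (13/22) ≈ 0.00523237
czech: (15/147) × (1/15) × (12/15) × (12/15) × (14/15) ≈ 0.00406349
slovak: (110/147) × (83/110) × (9/110) × (12/110) × (90/110) ≈ 0.00412334
Highest score → polish.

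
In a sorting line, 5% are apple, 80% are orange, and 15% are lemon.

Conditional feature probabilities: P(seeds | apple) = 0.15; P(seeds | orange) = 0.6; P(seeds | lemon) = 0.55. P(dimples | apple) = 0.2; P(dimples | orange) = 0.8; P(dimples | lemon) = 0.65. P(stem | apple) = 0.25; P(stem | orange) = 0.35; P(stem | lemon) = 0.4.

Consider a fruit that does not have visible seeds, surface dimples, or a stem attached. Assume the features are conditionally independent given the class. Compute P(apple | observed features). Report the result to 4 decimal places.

apple: 0.05 × (1−0.15) × (1−0.2) × (1−0.25) = 0.0255
orange: 0.8 × (1−0.6) × (1−0.8) × (1−0.35) = 0.0416
lemon: 0.15 × (1−0.55) × (1−0.65) × (1−0.4) = 0.014175
P(apple | x) = 0.0255 / 0.081275 ≈ 0.3137

0.3137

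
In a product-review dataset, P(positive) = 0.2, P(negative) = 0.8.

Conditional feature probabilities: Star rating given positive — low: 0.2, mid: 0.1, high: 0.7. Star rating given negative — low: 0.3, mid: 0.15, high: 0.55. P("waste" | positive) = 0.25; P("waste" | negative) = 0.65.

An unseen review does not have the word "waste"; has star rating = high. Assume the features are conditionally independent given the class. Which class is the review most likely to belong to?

negative

positive: 0.2 × 0.7 × (1−0.25) = 0.105
negative: 0.8 × 0.55 × (1−0.65) = 0.154
Highest score → negative.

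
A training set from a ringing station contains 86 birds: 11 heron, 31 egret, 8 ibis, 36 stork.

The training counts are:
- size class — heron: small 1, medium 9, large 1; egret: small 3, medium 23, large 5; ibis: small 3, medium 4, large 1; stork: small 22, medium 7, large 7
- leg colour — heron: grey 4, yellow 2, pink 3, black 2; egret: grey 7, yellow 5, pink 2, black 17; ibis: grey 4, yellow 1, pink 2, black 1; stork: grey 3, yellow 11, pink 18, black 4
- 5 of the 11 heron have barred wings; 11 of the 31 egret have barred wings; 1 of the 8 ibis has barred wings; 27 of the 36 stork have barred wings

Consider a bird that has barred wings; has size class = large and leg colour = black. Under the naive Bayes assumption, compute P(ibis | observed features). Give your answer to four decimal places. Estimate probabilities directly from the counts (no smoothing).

heron: (11/86) × (1/11) × (2/11) × (5/11) ≈ 0.000960984
egret: (31/86) × (5/31) × (17/31) × (11/31) ≈ 0.0113133
ibis: (8/86) × (1/8) × (1/8) × (1/8) ≈ 0.000181686
stork: (36/86) × (7/36) × (4/36) × (27/36) ≈ 0.00678295
P(ibis | x) = 0.000181686 / 0.01923892 ≈ 0.0094

0.0094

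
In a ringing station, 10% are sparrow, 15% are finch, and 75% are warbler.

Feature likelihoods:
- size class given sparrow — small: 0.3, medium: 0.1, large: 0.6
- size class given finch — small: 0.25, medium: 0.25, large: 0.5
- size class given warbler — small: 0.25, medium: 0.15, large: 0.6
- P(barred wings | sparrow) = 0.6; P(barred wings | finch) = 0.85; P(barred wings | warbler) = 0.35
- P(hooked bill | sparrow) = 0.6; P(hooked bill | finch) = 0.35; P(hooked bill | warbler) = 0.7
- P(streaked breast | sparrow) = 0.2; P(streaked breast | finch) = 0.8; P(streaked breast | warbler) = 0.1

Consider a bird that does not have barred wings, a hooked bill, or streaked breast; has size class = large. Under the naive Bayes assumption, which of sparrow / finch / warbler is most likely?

warbler

sparrow: 0.1 × 0.6 × (1−0.6) × (1−0.6) × (1−0.2) = 0.00768
finch: 0.15 × 0.5 × (1−0.85) × (1−0.35) × (1−0.8) = 0.0014625
warbler: 0.75 × 0.6 × (1−0.35) × (1−0.7) × (1−0.1) = 0.078975
Highest score → warbler.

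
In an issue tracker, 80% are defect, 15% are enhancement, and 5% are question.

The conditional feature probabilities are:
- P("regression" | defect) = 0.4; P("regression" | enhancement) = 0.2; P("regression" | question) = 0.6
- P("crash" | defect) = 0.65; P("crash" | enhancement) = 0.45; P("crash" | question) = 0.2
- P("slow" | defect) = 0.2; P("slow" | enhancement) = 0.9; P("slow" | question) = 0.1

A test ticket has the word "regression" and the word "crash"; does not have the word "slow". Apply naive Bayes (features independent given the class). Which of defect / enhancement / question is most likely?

defect: 0.8 × 0.4 × 0.65 × (1−0.2) = 0.1664
enhancement: 0.15 × 0.2 × 0.45 × (1−0.9) = 0.00135
question: 0.05 × 0.6 × 0.2 × (1−0.1) = 0.0054
Highest score → defect.

defect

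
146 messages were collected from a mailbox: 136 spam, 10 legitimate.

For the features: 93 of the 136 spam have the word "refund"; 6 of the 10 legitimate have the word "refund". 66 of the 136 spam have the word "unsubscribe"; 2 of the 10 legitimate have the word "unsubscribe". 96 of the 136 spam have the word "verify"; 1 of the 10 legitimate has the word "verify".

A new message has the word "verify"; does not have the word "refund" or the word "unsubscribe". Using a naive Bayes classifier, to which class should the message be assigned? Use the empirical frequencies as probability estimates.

spam: (136/146) × (43/136) × (70/136) × (96/136) ≈ 0.107006
legitimate: (10/146) × (4/10) × (8/10) × (1/10) ≈ 0.00219178
Highest score → spam.

spam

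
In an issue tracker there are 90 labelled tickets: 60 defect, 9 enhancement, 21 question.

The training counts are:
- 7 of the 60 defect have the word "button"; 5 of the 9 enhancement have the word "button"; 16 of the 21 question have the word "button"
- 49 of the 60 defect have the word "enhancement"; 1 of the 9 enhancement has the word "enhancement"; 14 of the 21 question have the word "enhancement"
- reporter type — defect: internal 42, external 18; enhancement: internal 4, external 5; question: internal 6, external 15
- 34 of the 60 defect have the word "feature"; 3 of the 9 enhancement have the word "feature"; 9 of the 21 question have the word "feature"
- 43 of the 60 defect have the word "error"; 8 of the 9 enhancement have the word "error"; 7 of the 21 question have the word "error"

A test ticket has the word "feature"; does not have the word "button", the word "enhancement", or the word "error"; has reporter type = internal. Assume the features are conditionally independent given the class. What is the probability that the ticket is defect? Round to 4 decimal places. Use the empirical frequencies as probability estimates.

0.8488

defect: (60/90) × (53/60) × (11/60) × (42/60) × (34/60) × (17/60) ≈ 0.0121338
enhancement: (9/90) × (4/9) × (8/9) × (4/9) × (3/9) × (1/9) ≈ 0.000650307
question: (21/90) × (5/21) × (7/21) × (6/21) × (9/21) × (14/21) ≈ 0.00151172
P(defect | x) = 0.0121338 / 0.014295827 ≈ 0.8488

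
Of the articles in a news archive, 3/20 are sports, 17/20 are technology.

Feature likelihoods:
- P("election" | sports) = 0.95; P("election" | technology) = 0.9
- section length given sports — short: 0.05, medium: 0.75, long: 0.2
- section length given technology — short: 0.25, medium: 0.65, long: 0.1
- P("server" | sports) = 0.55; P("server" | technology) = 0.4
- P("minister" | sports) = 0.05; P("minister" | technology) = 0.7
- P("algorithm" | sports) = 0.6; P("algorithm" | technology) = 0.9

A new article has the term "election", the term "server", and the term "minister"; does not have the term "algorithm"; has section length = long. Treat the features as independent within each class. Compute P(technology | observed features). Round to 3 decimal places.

sports: 0.15 × 0.95 × 0.2 × 0.55 × 0.05 × (1−0.6) = 0.0003135
technology: 0.85 × 0.9 × 0.1 × 0.4 × 0.7 × (1−0.9) = 0.002142
P(technology | x) = 0.002142 / 0.0024555 ≈ 0.872

0.872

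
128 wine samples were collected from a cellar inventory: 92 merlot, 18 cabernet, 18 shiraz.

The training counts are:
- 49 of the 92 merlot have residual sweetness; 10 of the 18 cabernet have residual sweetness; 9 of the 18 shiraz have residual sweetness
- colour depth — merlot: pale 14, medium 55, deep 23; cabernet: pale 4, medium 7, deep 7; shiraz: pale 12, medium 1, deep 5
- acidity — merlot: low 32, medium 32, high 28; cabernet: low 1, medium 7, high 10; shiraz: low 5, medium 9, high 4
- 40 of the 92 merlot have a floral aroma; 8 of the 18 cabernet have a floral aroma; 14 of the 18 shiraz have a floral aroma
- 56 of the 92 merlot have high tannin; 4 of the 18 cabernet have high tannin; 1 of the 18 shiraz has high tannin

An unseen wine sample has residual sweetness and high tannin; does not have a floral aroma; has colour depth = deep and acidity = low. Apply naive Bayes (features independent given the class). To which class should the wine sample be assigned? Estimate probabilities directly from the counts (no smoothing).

merlot

merlot: (92/128) × (49/92) × (23/92) × (32/92) × (52/92) × (56/92) ≈ 0.0114526
cabernet: (18/128) × (10/18) × (7/18) × (1/18) × (10/18) × (4/18) ≈ 0.000208381
shiraz: (18/128) × (9/18) × (5/18) × (5/18) × (4/18) × (1/18) ≈ 0.0000669796
Highest score → merlot.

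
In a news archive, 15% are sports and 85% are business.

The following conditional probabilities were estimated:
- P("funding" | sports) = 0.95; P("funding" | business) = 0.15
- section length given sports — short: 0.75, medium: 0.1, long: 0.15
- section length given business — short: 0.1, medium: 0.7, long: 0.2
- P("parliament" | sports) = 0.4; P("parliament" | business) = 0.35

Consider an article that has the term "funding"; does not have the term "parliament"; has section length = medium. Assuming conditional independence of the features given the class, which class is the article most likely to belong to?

business

sports: 0.15 × 0.95 × 0.1 × (1−0.4) = 0.00855
business: 0.85 × 0.15 × 0.7 × (1−0.35) = 0.0580125
Highest score → business.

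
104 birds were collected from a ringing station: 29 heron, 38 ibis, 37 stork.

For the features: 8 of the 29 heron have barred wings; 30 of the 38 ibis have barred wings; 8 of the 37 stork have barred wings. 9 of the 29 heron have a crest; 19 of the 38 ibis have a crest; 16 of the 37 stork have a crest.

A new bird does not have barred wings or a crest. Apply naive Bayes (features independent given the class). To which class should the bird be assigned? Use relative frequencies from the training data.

heron: (29/104) × (21/29) × (20/29) ≈ 0.139257
ibis: (38/104) × (8/38) × (19/38) ≈ 0.0384615
stork: (37/104) × (29/37) × (21/37) ≈ 0.158264
Highest score → stork.

stork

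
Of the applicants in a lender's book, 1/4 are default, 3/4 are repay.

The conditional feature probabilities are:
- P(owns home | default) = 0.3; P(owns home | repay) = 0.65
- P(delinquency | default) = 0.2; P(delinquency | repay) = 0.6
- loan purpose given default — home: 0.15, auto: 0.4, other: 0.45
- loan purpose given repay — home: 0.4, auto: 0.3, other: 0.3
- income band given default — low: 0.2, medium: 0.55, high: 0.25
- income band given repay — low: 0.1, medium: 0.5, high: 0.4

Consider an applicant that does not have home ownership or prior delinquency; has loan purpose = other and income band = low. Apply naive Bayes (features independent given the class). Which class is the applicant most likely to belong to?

default

default: 0.25 × (1−0.3) × (1−0.2) × 0.45 × 0.2 = 0.0126
repay: 0.75 × (1−0.65) × (1−0.6) × 0.3 × 0.1 = 0.00315
Highest score → default.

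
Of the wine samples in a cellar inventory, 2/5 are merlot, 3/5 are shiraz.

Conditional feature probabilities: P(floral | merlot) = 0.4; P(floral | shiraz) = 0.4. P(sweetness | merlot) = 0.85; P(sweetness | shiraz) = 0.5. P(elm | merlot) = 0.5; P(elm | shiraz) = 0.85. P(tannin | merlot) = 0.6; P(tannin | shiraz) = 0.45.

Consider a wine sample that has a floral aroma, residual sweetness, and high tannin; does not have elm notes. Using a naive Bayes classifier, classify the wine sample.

merlot: 0.4 × 0.4 × 0.85 × (1−0.5) × 0.6 = 0.0408
shiraz: 0.6 × 0.4 × 0.5 × (1−0.85) × 0.45 = 0.0081
Highest score → merlot.

merlot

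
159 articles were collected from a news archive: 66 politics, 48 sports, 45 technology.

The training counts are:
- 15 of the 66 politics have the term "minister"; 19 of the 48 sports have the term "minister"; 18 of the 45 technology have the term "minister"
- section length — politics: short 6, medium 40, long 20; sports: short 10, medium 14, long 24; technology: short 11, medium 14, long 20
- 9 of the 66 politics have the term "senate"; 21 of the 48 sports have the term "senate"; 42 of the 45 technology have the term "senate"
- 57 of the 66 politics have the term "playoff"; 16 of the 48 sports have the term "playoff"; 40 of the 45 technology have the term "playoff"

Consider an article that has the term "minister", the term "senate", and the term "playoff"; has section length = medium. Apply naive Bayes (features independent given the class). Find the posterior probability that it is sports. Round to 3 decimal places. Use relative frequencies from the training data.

politics: (66/159) × (15/66) × (40/66) × (9/66) × (57/66) ≈ 0.00673348
sports: (48/159) × (19/48) × (14/48) × (21/48) × (16/48) ≈ 0.00508277
technology: (45/159) × (18/45) × (14/45) × (42/45) × (40/45) ≈ 0.0292197
P(sports | x) = 0.00508277 / 0.04103595 ≈ 0.124

0.124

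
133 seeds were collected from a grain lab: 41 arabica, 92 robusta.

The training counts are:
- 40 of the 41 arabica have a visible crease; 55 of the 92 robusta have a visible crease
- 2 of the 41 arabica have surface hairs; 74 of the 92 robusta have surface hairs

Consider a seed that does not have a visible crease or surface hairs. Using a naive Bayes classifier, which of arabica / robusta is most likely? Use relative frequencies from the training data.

robusta

arabica: (41/133) × (1/41) × (39/41) ≈ 0.00715203
robusta: (92/133) × (37/92) × (18/92) ≈ 0.0544296
Highest score → robusta.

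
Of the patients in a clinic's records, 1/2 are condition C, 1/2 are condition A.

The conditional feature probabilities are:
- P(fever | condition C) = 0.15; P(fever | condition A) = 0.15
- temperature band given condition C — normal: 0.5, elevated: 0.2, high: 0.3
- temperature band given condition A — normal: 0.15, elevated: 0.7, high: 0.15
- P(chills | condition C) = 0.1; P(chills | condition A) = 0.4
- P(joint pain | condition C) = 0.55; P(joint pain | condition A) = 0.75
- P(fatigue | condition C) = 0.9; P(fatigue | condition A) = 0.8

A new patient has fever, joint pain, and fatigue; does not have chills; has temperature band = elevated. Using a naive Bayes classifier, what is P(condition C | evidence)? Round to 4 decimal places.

0.2612

condition C: 0.5 × 0.15 × 0.2 × (1−0.1) × 0.55 × 0.9 = 0.0066825
condition A: 0.5 × 0.15 × 0.7 × (1−0.4) × 0.75 × 0.8 = 0.0189
P(condition C | x) = 0.0066825 / 0.0255825 ≈ 0.2612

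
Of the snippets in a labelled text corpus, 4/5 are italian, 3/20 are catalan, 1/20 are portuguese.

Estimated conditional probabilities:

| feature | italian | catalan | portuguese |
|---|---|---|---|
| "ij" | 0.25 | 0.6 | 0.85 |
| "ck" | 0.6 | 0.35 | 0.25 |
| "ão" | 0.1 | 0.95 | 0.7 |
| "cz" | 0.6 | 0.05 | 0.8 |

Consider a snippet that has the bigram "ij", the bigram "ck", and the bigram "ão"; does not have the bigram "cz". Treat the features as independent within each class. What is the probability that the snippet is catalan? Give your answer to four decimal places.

italian: 0.8 × 0.25 × 0.6 × 0.1 × (1−0.6) = 0.0048
catalan: 0.15 × 0.6 × 0.35 × 0.95 × (1−0.05) = 0.02842875
portuguese: 0.05 × 0.85 × 0.25 × 0.7 × (1−0.8) = 0.0014875
P(catalan | x) = 0.02842875 / 0.03471625 ≈ 0.8189

0.8189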